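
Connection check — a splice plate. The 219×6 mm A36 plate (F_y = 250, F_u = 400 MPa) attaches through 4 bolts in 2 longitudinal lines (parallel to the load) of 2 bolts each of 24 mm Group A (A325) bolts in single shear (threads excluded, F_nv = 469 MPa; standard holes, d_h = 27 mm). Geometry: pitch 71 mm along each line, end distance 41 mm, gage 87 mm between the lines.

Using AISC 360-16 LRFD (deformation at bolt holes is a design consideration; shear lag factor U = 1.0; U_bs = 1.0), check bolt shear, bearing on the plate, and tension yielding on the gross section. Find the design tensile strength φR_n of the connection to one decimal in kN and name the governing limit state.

295.7 kN (gross-section yield governs)

Bolt shear: A_b = π(24)²/4 = 452.39 mm². φR_n = 0.75 × 469 × 452.39 × 4 × 1 = 636.5 kN.
Bearing (6 mm plate, F_u = 400 MPa): end bolts L_c = 41 − 27/2 = 27.5, R_n = min(1.2×27.5×6×400, 2.4×24×6×400) = 79.2 kN/bolt; interior L_c = 71 − 27 = 44, R_n = 126.72 kN/bolt. φR_n = 0.75 × (2×79.2 + 2×126.72) = 308.9 kN.
Tension yield (gross): A_g = 219×6 = 1314 mm². φR_n = 0.90 × 250 × 1314 = 295.7 kN.
Governing: min(636.5, 308.9, 295.7) = 295.7 kN → gross-section yield.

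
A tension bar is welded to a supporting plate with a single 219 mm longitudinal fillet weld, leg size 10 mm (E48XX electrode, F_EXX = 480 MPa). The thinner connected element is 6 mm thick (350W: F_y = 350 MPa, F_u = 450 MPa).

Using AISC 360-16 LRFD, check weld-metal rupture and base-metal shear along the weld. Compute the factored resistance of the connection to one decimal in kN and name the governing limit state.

Weld metal: throat = 0.707×10 = 7.07 mm, L = 219 mm. φR_n = 0.75 × 0.6 × 480 × 7.07 × 219 = 334.4 kN.
Base metal shear (6 mm plate): yield φR_n = 1.0×0.6×350×6×219 = 275.9 kN; rupture φR_n = 0.75×0.6×450×6×219 = 266.1 kN; take 266.1 kN (rupture).
Governing: min(334.4, 266.1) = 266.1 kN → base-metal shear.

266.1 kN (base-metal shear governs)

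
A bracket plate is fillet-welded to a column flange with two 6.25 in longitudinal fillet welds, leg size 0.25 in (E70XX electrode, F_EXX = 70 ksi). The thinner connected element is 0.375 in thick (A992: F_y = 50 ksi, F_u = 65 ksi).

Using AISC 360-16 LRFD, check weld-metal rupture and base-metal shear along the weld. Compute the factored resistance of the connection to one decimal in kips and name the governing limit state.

69.6 kips (weld metal governs)

Weld metal: throat = 0.707×0.25 = 0.17675 in, L = 2×6.25 = 12.5 in. φR_n = 0.75 × 0.6 × 70 × 0.17675 × 12.5 = 69.6 kips.
Base metal shear (0.375 in plate): yield φR_n = 1.0×0.6×50×0.375×12.5 = 140.6 kips; rupture φR_n = 0.75×0.6×65×0.375×12.5 = 137.1 kips; take 137.1 kips (rupture).
Governing: min(69.6, 137.1) = 69.6 kips → weld metal.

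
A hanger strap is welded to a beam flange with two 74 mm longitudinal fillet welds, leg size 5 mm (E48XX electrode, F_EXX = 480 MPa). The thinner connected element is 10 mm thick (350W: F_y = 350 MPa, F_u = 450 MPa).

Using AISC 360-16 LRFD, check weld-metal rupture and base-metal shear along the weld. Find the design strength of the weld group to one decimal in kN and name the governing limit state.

113.0 kN (weld metal governs)

Weld metal: throat = 0.707×5 = 3.535 mm, L = 2×74 = 148 mm. φR_n = 0.75 × 0.6 × 480 × 3.535 × 148 = 113.0 kN.
Base metal shear (10 mm plate): yield φR_n = 1.0×0.6×350×10×148 = 310.8 kN; rupture φR_n = 0.75×0.6×450×10×148 = 299.7 kN; take 299.7 kN (rupture).
Governing: min(113.0, 299.7) = 113.0 kN → weld metal.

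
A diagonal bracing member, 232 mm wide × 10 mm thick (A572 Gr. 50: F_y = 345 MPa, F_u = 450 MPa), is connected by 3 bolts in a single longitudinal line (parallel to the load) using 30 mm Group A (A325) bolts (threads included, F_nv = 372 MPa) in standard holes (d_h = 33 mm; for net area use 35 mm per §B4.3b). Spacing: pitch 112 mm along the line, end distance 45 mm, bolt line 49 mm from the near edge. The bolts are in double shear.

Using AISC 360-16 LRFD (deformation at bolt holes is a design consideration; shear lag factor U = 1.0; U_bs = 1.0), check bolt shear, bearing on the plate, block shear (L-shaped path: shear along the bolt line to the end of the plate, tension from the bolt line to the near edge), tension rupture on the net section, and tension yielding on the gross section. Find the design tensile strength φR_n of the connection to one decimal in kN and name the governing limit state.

Bolt shear: A_b = π(30)²/4 = 706.86 mm². φR_n = 0.75 × 372 × 706.86 × 3 × 2 = 1183.3 kN.
Bearing (10 mm plate, F_u = 450 MPa): end bolts L_c = 45 − 33/2 = 28.5, R_n = min(1.2×28.5×10×450, 2.4×30×10×450) = 153.9 kN/bolt; interior L_c = 112 − 33 = 79, R_n = 324 kN/bolt. φR_n = 0.75 × (1×153.9 + 2×324) = 601.4 kN.
Block shear: shear path 1×[45+2×112] = 1×269 mm, A_gv = 2690, A_nv = 1×(269 − 2.5×35)×10 = 1815 mm²; tension to near edge: (49 − 0.5×35)×10 = 315 mm². R_n = min(0.6×450×1815, 0.6×345×2690) + 1.0×450×315 = min(490.05, 556.83) + 141.75 = 631.8 kN. φR_n = 0.75 × 631.8 = 473.9 kN.
Tension rupture (net): A_n = (232 − 1×35)×10 = 1970 mm² (U = 1.0, A_e = A_n). φR_n = 0.75 × 450 × 1970 = 664.9 kN.
Tension yield (gross): A_g = 232×10 = 2320 mm². φR_n = 0.90 × 345 × 2320 = 720.4 kN.
Governing: min(1183.3, 601.4, 473.9, 664.9, 720.4) = 473.9 kN → block shear.

473.9 kN (block shear governs)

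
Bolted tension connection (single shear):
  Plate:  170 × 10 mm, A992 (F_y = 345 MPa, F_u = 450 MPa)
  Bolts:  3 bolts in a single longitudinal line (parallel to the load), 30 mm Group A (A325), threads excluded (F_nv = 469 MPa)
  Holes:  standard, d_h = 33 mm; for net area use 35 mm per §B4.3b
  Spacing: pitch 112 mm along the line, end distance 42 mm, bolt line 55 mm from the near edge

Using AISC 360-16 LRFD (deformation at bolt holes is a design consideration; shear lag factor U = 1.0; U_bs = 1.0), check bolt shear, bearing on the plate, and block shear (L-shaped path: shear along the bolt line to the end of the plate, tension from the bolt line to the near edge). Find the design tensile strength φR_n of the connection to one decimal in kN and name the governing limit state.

488.0 kN (block shear governs)

Bolt shear: A_b = π(30)²/4 = 706.86 mm². φR_n = 0.75 × 469 × 706.86 × 3 × 1 = 745.9 kN.
Bearing (10 mm plate, F_u = 450 MPa): end bolts L_c = 42 − 33/2 = 25.5, R_n = min(1.2×25.5×10×450, 2.4×30×10×450) = 137.7 kN/bolt; interior L_c = 112 − 33 = 79, R_n = 324 kN/bolt. φR_n = 0.75 × (1×137.7 + 2×324) = 589.3 kN.
Block shear: shear path 1×[42+2×112] = 1×266 mm, A_gv = 2660, A_nv = 1×(266 − 2.5×35)×10 = 1785 mm²; tension to near edge: (55 − 0.5×35)×10 = 375 mm². R_n = min(0.6×450×1785, 0.6×345×2660) + 1.0×450×375 = min(481.95, 550.62) + 168.75 = 650.7 kN. φR_n = 0.75 × 650.7 = 488.0 kN.
Governing: min(745.9, 589.3, 488.0) = 488.0 kN → block shear.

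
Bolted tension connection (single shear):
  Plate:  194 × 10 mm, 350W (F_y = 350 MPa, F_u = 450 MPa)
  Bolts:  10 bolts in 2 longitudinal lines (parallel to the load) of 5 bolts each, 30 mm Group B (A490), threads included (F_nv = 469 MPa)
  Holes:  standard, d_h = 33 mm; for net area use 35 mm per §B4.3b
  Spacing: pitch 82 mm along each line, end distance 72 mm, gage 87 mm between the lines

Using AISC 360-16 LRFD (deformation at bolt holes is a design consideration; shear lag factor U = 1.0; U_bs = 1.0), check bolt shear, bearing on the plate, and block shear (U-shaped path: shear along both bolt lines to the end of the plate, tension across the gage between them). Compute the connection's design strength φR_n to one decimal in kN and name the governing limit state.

1157.6 kN (block shear governs)

Bolt shear: A_b = π(30)²/4 = 706.86 mm². φR_n = 0.75 × 469 × 706.86 × 10 × 1 = 2486.4 kN.
Bearing (10 mm plate, F_u = 450 MPa): end bolts L_c = 72 − 33/2 = 55.5, R_n = min(1.2×55.5×10×450, 2.4×30×10×450) = 299.7 kN/bolt; interior L_c = 82 − 33 = 49, R_n = 264.6 kN/bolt. φR_n = 0.75 × (2×299.7 + 8×264.6) = 2037.2 kN.
Block shear: shear path 2×[72+4×82] = 2×400 mm, A_gv = 8000, A_nv = 2×(400 − 4.5×35)×10 = 4850 mm²; tension across gage: (87 − 1×35)×10 = 520 mm². R_n = min(0.6×450×4850, 0.6×350×8000) + 1.0×450×520 = min(1309.5, 1680) + 234 = 1543.5 kN. φR_n = 0.75 × 1543.5 = 1157.6 kN.
Governing: min(2486.4, 2037.2, 1157.6) = 1157.6 kN → block shear.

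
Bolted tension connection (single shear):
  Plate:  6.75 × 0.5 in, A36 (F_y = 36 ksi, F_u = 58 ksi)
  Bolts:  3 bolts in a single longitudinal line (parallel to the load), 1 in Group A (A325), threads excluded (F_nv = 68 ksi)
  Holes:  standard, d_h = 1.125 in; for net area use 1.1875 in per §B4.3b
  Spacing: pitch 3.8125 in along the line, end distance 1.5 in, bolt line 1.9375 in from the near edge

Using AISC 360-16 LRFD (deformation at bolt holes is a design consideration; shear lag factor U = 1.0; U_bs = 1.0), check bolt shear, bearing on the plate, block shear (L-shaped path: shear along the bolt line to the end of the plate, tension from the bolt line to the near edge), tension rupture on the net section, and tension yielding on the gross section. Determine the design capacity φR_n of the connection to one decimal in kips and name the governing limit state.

Bolt shear: A_b = π(1)²/4 = 0.7854 in². φR_n = 0.75 × 68 × 0.7854 × 3 × 1 = 120.2 kips.
Bearing (0.5 in plate, F_u = 58 ksi): end bolts L_c = 1.5 − 1.125/2 = 0.9375, R_n = min(1.2×0.9375×0.5×58, 2.4×1×0.5×58) = 32.625 kips/bolt; interior L_c = 3.8125 − 1.125 = 2.6875, R_n = 69.6 kips/bolt. φR_n = 0.75 × (1×32.625 + 2×69.6) = 128.9 kips.
Block shear: shear path 1×[1.5+2×3.8125] = 1×9.125 in, A_gv = 4.5625, A_nv = 1×(9.125 − 2.5×1.1875)×0.5 = 3.0781 in²; tension to near edge: (1.9375 − 0.5×1.1875)×0.5 = 0.67188 in². R_n = min(0.6×58×3.0781, 0.6×36×4.5625) + 1.0×58×0.67188 = min(107.12, 98.55) + 38.969 = 137.52 kips. φR_n = 0.75 × 137.52 = 103.1 kips.
Tension rupture (net): A_n = (6.75 − 1×1.1875)×0.5 = 2.7813 in² (U = 1.0, A_e = A_n). φR_n = 0.75 × 58 × 2.7813 = 121.0 kips.
Tension yield (gross): A_g = 6.75×0.5 = 3.375 in². φR_n = 0.90 × 36 × 3.375 = 109.4 kips.
Governing: min(120.2, 128.9, 103.1, 121.0, 109.4) = 103.1 kips → block shear.

103.1 kips (block shear governs)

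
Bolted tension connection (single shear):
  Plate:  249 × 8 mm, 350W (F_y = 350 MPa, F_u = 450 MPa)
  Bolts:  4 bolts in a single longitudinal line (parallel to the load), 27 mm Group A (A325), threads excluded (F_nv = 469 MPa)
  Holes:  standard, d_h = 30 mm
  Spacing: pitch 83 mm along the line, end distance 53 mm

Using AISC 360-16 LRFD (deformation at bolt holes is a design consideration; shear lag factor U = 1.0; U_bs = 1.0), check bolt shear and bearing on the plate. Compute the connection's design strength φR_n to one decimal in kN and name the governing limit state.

Bolt shear: A_b = π(27)²/4 = 572.56 mm². φR_n = 0.75 × 469 × 572.56 × 4 × 1 = 805.6 kN.
Bearing (8 mm plate, F_u = 450 MPa): end bolts L_c = 53 − 30/2 = 38, R_n = min(1.2×38×8×450, 2.4×27×8×450) = 164.16 kN/bolt; interior L_c = 83 − 30 = 53, R_n = 228.96 kN/bolt. φR_n = 0.75 × (1×164.16 + 3×228.96) = 638.3 kN.
Governing: min(805.6, 638.3) = 638.3 kN → bearing.

638.3 kN (bearing governs)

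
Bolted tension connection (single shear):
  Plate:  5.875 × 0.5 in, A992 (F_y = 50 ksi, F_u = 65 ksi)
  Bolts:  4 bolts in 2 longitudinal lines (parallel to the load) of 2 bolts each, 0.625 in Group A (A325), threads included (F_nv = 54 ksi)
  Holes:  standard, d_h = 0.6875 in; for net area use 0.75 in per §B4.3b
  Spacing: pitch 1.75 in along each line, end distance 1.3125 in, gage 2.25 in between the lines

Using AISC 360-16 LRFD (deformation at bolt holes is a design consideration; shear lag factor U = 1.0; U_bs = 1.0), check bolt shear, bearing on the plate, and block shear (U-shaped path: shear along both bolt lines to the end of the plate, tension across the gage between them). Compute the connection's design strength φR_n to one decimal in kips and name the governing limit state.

49.7 kips (bolt shear governs)

Bolt shear: A_b = π(0.625)²/4 = 0.3068 in². φR_n = 0.75 × 54 × 0.3068 × 4 × 1 = 49.7 kips.
Bearing (0.5 in plate, F_u = 65 ksi): end bolts L_c = 1.3125 − 0.6875/2 = 0.96875, R_n = min(1.2×0.96875×0.5×65, 2.4×0.625×0.5×65) = 37.781 kips/bolt; interior L_c = 1.75 − 0.6875 = 1.0625, R_n = 41.438 kips/bolt. φR_n = 0.75 × (2×37.781 + 2×41.438) = 118.8 kips.
Block shear: shear path 2×[1.3125+1×1.75] = 2×3.0625 in, A_gv = 3.0625, A_nv = 2×(3.0625 − 1.5×0.75)×0.5 = 1.9375 in²; tension across gage: (2.25 − 1×0.75)×0.5 = 0.75 in². R_n = min(0.6×65×1.9375, 0.6×50×3.0625) + 1.0×65×0.75 = min(75.563, 91.875) + 48.75 = 124.31 kips. φR_n = 0.75 × 124.31 = 93.2 kips.
Governing: min(49.7, 118.8, 93.2) = 49.7 kips → bolt shear.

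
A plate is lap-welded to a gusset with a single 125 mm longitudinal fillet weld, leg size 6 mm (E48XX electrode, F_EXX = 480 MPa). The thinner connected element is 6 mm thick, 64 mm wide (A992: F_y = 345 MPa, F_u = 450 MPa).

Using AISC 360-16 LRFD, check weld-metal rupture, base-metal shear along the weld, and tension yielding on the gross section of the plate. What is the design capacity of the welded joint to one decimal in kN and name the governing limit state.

114.5 kN (weld metal governs)

Weld metal: throat = 0.707×6 = 4.242 mm, L = 125 mm. φR_n = 0.75 × 0.6 × 480 × 4.242 × 125 = 114.5 kN.
Base metal shear (6 mm plate): yield φR_n = 1.0×0.6×345×6×125 = 155.3 kN; rupture φR_n = 0.75×0.6×450×6×125 = 151.9 kN; take 151.9 kN (rupture).
Tension yield (gross): A_g = 64×6 = 384 mm². φR_n = 0.90 × 345 × 384 = 119.2 kN.
Governing: min(114.5, 151.9, 119.2) = 114.5 kN → weld metal.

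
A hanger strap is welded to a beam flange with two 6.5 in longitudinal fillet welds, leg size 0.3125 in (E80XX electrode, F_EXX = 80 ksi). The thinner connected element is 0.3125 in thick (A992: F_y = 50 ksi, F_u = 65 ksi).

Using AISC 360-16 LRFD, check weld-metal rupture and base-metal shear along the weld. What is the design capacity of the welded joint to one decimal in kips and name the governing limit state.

Weld metal: throat = 0.707×0.3125 = 0.22094 in, L = 2×6.5 = 13 in. φR_n = 0.75 × 0.6 × 80 × 0.22094 × 13 = 103.4 kips.
Base metal shear (0.3125 in plate): yield φR_n = 1.0×0.6×50×0.3125×13 = 121.9 kips; rupture φR_n = 0.75×0.6×65×0.3125×13 = 118.8 kips; take 118.8 kips (rupture).
Governing: min(103.4, 118.8) = 103.4 kips → weld metal.

103.4 kips (weld metal governs)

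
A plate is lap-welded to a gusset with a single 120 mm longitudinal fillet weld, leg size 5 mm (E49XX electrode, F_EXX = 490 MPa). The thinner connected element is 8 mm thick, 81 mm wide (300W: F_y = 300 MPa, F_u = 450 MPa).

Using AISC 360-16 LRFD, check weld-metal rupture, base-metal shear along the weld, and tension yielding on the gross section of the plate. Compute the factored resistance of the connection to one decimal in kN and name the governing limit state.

Weld metal: throat = 0.707×5 = 3.535 mm, L = 120 mm. φR_n = 0.75 × 0.6 × 490 × 3.535 × 120 = 93.5 kN.
Base metal shear (8 mm plate): yield φR_n = 1.0×0.6×300×8×120 = 172.8 kN; rupture φR_n = 0.75×0.6×450×8×120 = 194.4 kN; take 172.8 kN (yield).
Tension yield (gross): A_g = 81×8 = 648 mm². φR_n = 0.90 × 300 × 648 = 175.0 kN.
Governing: min(93.5, 172.8, 175.0) = 93.5 kN → weld metal.

93.5 kN (weld metal governs)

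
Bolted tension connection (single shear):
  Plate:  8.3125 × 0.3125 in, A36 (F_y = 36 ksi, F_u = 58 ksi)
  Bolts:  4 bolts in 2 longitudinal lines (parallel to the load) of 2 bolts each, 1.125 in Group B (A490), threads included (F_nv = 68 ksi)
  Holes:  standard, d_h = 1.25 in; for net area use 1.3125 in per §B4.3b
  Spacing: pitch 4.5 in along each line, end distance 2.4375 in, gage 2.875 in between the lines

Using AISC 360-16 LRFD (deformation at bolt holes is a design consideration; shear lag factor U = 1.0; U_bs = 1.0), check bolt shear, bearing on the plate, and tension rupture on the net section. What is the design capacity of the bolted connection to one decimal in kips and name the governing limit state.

Bolt shear: A_b = π(1.125)²/4 = 0.99402 in². φR_n = 0.75 × 68 × 0.99402 × 4 × 1 = 202.8 kips.
Bearing (0.3125 in plate, F_u = 58 ksi): end bolts L_c = 2.4375 − 1.25/2 = 1.8125, R_n = min(1.2×1.8125×0.3125×58, 2.4×1.125×0.3125×58) = 39.422 kips/bolt; interior L_c = 4.5 − 1.25 = 3.25, R_n = 48.938 kips/bolt. φR_n = 0.75 × (2×39.422 + 2×48.938) = 132.5 kips.
Tension rupture (net): A_n = (8.3125 − 2×1.3125)×0.3125 = 1.7773 in² (U = 1.0, A_e = A_n). φR_n = 0.75 × 58 × 1.7773 = 77.3 kips.
Governing: min(202.8, 132.5, 77.3) = 77.3 kips → net-section rupture.

77.3 kips (net-section rupture governs)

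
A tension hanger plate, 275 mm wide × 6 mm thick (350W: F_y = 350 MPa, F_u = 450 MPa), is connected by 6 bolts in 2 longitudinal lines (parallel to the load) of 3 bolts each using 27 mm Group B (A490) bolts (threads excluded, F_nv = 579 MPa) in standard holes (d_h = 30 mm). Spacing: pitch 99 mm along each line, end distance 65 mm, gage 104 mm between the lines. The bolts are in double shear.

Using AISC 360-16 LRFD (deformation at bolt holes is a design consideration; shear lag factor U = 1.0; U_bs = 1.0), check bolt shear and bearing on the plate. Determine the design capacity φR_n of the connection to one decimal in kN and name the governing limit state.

767.9 kN (bearing governs)

Bolt shear: A_b = π(27)²/4 = 572.56 mm². φR_n = 0.75 × 579 × 572.56 × 6 × 2 = 2983.6 kN.
Bearing (6 mm plate, F_u = 450 MPa): end bolts L_c = 65 − 30/2 = 50, R_n = min(1.2×50×6×450, 2.4×27×6×450) = 162 kN/bolt; interior L_c = 99 − 30 = 69, R_n = 174.96 kN/bolt. φR_n = 0.75 × (2×162 + 4×174.96) = 767.9 kN.
Governing: min(2983.6, 767.9) = 767.9 kN → bearing.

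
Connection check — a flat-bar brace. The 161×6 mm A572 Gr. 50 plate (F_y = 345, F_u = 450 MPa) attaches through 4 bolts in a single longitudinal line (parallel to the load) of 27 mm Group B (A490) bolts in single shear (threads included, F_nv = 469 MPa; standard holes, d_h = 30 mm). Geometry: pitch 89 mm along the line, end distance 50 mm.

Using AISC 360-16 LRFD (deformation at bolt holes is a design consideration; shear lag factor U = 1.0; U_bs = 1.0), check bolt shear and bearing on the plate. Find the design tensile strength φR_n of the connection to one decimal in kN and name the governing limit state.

478.7 kN (bearing governs)

Bolt shear: A_b = π(27)²/4 = 572.56 mm². φR_n = 0.75 × 469 × 572.56 × 4 × 1 = 805.6 kN.
Bearing (6 mm plate, F_u = 450 MPa): end bolts L_c = 50 − 30/2 = 35, R_n = min(1.2×35×6×450, 2.4×27×6×450) = 113.4 kN/bolt; interior L_c = 89 − 30 = 59, R_n = 174.96 kN/bolt. φR_n = 0.75 × (1×113.4 + 3×174.96) = 478.7 kN.
Governing: min(805.6, 478.7) = 478.7 kN → bearing.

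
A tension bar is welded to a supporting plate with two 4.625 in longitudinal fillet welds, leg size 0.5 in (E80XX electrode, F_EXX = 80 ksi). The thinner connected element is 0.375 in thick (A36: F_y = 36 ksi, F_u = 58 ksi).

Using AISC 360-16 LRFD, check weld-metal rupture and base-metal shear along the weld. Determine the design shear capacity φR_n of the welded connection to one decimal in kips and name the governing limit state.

74.9 kips (base-metal shear governs)

Weld metal: throat = 0.707×0.5 = 0.3535 in, L = 2×4.625 = 9.25 in. φR_n = 0.75 × 0.6 × 80 × 0.3535 × 9.25 = 117.7 kips.
Base metal shear (0.375 in plate): yield φR_n = 1.0×0.6×36×0.375×9.25 = 74.9 kips; rupture φR_n = 0.75×0.6×58×0.375×9.25 = 90.5 kips; take 74.9 kips (yield).
Governing: min(117.7, 74.9) = 74.9 kips → base-metal shear.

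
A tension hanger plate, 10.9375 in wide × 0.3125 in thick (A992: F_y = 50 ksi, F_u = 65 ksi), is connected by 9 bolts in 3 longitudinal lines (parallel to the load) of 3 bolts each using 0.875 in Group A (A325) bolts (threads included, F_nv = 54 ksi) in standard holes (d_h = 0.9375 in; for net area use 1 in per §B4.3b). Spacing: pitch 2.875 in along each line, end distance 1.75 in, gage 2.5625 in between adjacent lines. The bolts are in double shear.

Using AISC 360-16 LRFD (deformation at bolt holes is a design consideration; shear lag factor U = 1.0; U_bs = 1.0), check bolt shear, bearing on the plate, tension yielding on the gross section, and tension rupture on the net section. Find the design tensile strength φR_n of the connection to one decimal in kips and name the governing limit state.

120.9 kips (net-section rupture governs)

Bolt shear: A_b = π(0.875)²/4 = 0.60132 in². φR_n = 0.75 × 54 × 0.60132 × 9 × 2 = 438.4 kips.
Bearing (0.3125 in plate, F_u = 65 ksi): end bolts L_c = 1.75 − 0.9375/2 = 1.28125, R_n = min(1.2×1.28125×0.3125×65, 2.4×0.875×0.3125×65) = 31.23 kips/bolt; interior L_c = 2.875 − 0.9375 = 1.9375, R_n = 42.656 kips/bolt. φR_n = 0.75 × (3×31.23 + 6×42.656) = 262.2 kips.
Tension yield (gross): A_g = 10.9375×0.3125 = 3.418 in². φR_n = 0.90 × 50 × 3.418 = 153.8 kips.
Tension rupture (net): A_n = (10.9375 − 3×1)×0.3125 = 2.4805 in² (U = 1.0, A_e = A_n). φR_n = 0.75 × 65 × 2.4805 = 120.9 kips.
Governing: min(438.4, 262.2, 153.8, 120.9) = 120.9 kips → net-section rupture.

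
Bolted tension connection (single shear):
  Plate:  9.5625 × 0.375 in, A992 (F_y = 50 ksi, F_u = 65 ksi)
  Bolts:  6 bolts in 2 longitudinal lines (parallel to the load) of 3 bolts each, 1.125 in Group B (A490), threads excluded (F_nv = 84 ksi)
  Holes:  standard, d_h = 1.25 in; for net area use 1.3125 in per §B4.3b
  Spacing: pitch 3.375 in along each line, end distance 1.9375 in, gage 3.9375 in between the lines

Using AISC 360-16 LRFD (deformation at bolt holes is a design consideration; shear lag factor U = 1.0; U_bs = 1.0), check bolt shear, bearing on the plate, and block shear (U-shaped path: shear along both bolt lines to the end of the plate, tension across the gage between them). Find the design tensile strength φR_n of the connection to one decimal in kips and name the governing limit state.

Bolt shear: A_b = π(1.125)²/4 = 0.99402 in². φR_n = 0.75 × 84 × 0.99402 × 6 × 1 = 375.7 kips.
Bearing (0.375 in plate, F_u = 65 ksi): end bolts L_c = 1.9375 − 1.25/2 = 1.3125, R_n = min(1.2×1.3125×0.375×65, 2.4×1.125×0.375×65) = 38.391 kips/bolt; interior L_c = 3.375 − 1.25 = 2.125, R_n = 62.156 kips/bolt. φR_n = 0.75 × (2×38.391 + 4×62.156) = 244.1 kips.
Block shear: shear path 2×[1.9375+2×3.375] = 2×8.6875 in, A_gv = 6.5156, A_nv = 2×(8.6875 − 2.5×1.3125)×0.375 = 4.0547 in²; tension across gage: (3.9375 − 1×1.3125)×0.375 = 0.98438 in². R_n = min(0.6×65×4.0547, 0.6×50×6.5156) + 1.0×65×0.98438 = min(158.13, 195.47) + 63.985 = 222.12 kips. φR_n = 0.75 × 222.12 = 166.6 kips.
Governing: min(375.7, 244.1, 166.6) = 166.6 kips → block shear.

166.6 kips (block shear governs)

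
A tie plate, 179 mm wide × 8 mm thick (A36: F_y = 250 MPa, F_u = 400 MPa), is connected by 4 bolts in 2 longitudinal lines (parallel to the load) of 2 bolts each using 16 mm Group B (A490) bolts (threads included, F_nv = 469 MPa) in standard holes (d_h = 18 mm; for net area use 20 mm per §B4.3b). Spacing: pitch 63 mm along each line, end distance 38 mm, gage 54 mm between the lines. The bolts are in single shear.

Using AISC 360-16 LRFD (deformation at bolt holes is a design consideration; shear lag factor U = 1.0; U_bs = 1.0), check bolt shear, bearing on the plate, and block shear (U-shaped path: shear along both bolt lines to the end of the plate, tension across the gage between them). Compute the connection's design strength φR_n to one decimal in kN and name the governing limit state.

Bolt shear: A_b = π(16)²/4 = 201.06 mm². φR_n = 0.75 × 469 × 201.06 × 4 × 1 = 282.9 kN.
Bearing (8 mm plate, F_u = 400 MPa): end bolts L_c = 38 − 18/2 = 29, R_n = min(1.2×29×8×400, 2.4×16×8×400) = 111.36 kN/bolt; interior L_c = 63 − 18 = 45, R_n = 122.88 kN/bolt. φR_n = 0.75 × (2×111.36 + 2×122.88) = 351.4 kN.
Block shear: shear path 2×[38+1×63] = 2×101 mm, A_gv = 1616, A_nv = 2×(101 − 1.5×20)×8 = 1136 mm²; tension across gage: (54 − 1×20)×8 = 272 mm². R_n = min(0.6×400×1136, 0.6×250×1616) + 1.0×400×272 = min(272.64, 242.4) + 108.8 = 351.2 kN. φR_n = 0.75 × 351.2 = 263.4 kN.
Governing: min(282.9, 351.4, 263.4) = 263.4 kN → block shear.

263.4 kN (block shear governs)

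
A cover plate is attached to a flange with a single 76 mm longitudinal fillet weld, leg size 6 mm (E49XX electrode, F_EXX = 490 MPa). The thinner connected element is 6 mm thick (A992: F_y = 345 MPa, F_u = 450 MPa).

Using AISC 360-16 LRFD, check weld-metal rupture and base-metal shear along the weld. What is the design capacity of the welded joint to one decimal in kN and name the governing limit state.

71.1 kN (weld metal governs)

Weld metal: throat = 0.707×6 = 4.242 mm, L = 76 mm. φR_n = 0.75 × 0.6 × 490 × 4.242 × 76 = 71.1 kN.
Base metal shear (6 mm plate): yield φR_n = 1.0×0.6×345×6×76 = 94.4 kN; rupture φR_n = 0.75×0.6×450×6×76 = 92.3 kN; take 92.3 kN (rupture).
Governing: min(71.1, 92.3) = 71.1 kN → weld metal.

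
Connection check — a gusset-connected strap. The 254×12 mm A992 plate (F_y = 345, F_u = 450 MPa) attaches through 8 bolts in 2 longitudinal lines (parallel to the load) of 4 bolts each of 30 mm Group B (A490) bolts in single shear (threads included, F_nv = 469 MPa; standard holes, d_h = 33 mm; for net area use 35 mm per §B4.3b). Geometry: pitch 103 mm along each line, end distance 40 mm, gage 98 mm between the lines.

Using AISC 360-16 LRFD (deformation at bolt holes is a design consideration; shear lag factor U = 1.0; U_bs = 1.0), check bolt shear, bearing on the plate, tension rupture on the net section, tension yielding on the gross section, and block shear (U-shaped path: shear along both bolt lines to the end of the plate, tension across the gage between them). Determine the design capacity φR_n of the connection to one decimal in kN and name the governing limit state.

Bolt shear: A_b = π(30)²/4 = 706.86 mm². φR_n = 0.75 × 469 × 706.86 × 8 × 1 = 1989.1 kN.
Bearing (12 mm plate, F_u = 450 MPa): end bolts L_c = 40 − 33/2 = 23.5, R_n = min(1.2×23.5×12×450, 2.4×30×12×450) = 152.28 kN/bolt; interior L_c = 103 − 33 = 70, R_n = 388.8 kN/bolt. φR_n = 0.75 × (2×152.28 + 6×388.8) = 1978.0 kN.
Tension rupture (net): A_n = (254 − 2×35)×12 = 2208 mm² (U = 1.0, A_e = A_n). φR_n = 0.75 × 450 × 2208 = 745.2 kN.
Tension yield (gross): A_g = 254×12 = 3048 mm². φR_n = 0.90 × 345 × 3048 = 946.4 kN.
Block shear: shear path 2×[40+3×103] = 2×349 mm, A_gv = 8376, A_nv = 2×(349 − 3.5×35)×12 = 5436 mm²; tension across gage: (98 − 1×35)×12 = 756 mm². R_n = min(0.6×450×5436, 0.6×345×8376) + 1.0×450×756 = min(1467.7, 1733.8) + 340.2 = 1807.9 kN. φR_n = 0.75 × 1807.9 = 1355.9 kN.
Governing: min(1989.1, 1978.0, 745.2, 946.4, 1355.9) = 745.2 kN → net-section rupture.

745.2 kN (net-section rupture governs)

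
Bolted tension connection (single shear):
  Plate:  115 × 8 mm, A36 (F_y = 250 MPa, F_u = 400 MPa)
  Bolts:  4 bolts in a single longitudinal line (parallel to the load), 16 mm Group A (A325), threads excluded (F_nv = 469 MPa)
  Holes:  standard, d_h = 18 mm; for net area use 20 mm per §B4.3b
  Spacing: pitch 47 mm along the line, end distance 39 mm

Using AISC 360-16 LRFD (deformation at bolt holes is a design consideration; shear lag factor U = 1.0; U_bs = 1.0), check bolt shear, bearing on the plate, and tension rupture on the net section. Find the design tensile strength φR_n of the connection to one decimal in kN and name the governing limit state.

228.0 kN (net-section rupture governs)

Bolt shear: A_b = π(16)²/4 = 201.06 mm². φR_n = 0.75 × 469 × 201.06 × 4 × 1 = 282.9 kN.
Bearing (8 mm plate, F_u = 400 MPa): end bolts L_c = 39 − 18/2 = 30, R_n = min(1.2×30×8×400, 2.4×16×8×400) = 115.2 kN/bolt; interior L_c = 47 − 18 = 29, R_n = 111.36 kN/bolt. φR_n = 0.75 × (1×115.2 + 3×111.36) = 337.0 kN.
Tension rupture (net): A_n = (115 − 1×20)×8 = 760 mm² (U = 1.0, A_e = A_n). φR_n = 0.75 × 400 × 760 = 228.0 kN.
Governing: min(282.9, 337.0, 228.0) = 228.0 kN → net-section rupture.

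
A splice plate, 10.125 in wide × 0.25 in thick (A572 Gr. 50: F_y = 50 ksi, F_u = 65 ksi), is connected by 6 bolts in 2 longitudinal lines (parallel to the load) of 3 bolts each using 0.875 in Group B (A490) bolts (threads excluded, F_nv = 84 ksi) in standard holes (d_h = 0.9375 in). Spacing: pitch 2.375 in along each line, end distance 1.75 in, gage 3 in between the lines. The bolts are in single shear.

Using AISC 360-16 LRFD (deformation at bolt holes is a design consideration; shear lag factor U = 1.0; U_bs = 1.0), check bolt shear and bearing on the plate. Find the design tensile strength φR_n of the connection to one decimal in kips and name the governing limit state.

121.6 kips (bearing governs)

Bolt shear: A_b = π(0.875)²/4 = 0.60132 in². φR_n = 0.75 × 84 × 0.60132 × 6 × 1 = 227.3 kips.
Bearing (0.25 in plate, F_u = 65 ksi): end bolts L_c = 1.75 − 0.9375/2 = 1.28125, R_n = min(1.2×1.28125×0.25×65, 2.4×0.875×0.25×65) = 24.984 kips/bolt; interior L_c = 2.375 − 0.9375 = 1.4375, R_n = 28.031 kips/bolt. φR_n = 0.75 × (2×24.984 + 4×28.031) = 121.6 kips.
Governing: min(227.3, 121.6) = 121.6 kips → bearing.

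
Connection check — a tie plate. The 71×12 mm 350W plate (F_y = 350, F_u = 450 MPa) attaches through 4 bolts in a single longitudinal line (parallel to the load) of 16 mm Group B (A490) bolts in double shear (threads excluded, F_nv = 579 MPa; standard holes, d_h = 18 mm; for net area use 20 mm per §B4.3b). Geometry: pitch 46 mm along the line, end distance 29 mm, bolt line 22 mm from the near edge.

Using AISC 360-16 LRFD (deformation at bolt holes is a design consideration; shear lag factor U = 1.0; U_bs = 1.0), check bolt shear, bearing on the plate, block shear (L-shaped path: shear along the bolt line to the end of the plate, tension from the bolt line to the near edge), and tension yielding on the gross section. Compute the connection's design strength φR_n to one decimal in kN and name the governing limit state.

268.4 kN (gross-section yield governs)

Bolt shear: A_b = π(16)²/4 = 201.06 mm². φR_n = 0.75 × 579 × 201.06 × 4 × 2 = 698.5 kN.
Bearing (12 mm plate, F_u = 450 MPa): end bolts L_c = 29 − 18/2 = 20, R_n = min(1.2×20×12×450, 2.4×16×12×450) = 129.6 kN/bolt; interior L_c = 46 − 18 = 28, R_n = 181.44 kN/bolt. φR_n = 0.75 × (1×129.6 + 3×181.44) = 505.4 kN.
Block shear: shear path 1×[29+3×46] = 1×167 mm, A_gv = 2004, A_nv = 1×(167 − 3.5×20)×12 = 1164 mm²; tension to near edge: (22 − 0.5×20)×12 = 144 mm². R_n = min(0.6×450×1164, 0.6×350×2004) + 1.0×450×144 = min(314.28, 420.84) + 64.8 = 379.08 kN. φR_n = 0.75 × 379.08 = 284.3 kN.
Tension yield (gross): A_g = 71×12 = 852 mm². φR_n = 0.90 × 350 × 852 = 268.4 kN.
Governing: min(698.5, 505.4, 284.3, 268.4) = 268.4 kN → gross-section yield.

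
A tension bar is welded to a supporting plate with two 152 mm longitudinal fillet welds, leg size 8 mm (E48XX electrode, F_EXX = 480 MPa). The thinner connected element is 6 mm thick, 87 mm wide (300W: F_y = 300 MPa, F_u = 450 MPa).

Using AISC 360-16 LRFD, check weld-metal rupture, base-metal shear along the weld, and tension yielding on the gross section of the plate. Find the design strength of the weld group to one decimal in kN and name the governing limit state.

140.9 kN (gross-section yield governs)

Weld metal: throat = 0.707×8 = 5.656 mm, L = 2×152 = 304 mm. φR_n = 0.75 × 0.6 × 480 × 5.656 × 304 = 371.4 kN.
Base metal shear (6 mm plate): yield φR_n = 1.0×0.6×300×6×304 = 328.3 kN; rupture φR_n = 0.75×0.6×450×6×304 = 369.4 kN; take 328.3 kN (yield).
Tension yield (gross): A_g = 87×6 = 522 mm². φR_n = 0.90 × 300 × 522 = 140.9 kN.
Governing: min(371.4, 328.3, 140.9) = 140.9 kN → gross-section yield.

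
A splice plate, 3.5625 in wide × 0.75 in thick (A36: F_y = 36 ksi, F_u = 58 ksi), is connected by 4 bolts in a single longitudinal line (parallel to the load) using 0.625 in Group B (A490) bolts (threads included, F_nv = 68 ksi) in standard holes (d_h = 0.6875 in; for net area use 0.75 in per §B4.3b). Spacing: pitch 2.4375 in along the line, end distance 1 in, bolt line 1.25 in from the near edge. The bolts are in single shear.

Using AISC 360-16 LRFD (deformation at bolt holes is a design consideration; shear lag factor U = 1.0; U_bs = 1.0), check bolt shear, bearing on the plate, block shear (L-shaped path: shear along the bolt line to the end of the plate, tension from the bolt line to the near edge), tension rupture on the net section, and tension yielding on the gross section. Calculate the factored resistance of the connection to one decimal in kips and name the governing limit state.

62.6 kips (bolt shear governs)

Bolt shear: A_b = π(0.625)²/4 = 0.3068 in². φR_n = 0.75 × 68 × 0.3068 × 4 × 1 = 62.6 kips.
Bearing (0.75 in plate, F_u = 58 ksi): end bolts L_c = 1 − 0.6875/2 = 0.65625, R_n = min(1.2×0.65625×0.75×58, 2.4×0.625×0.75×58) = 34.256 kips/bolt; interior L_c = 2.4375 − 0.6875 = 1.75, R_n = 65.25 kips/bolt. φR_n = 0.75 × (1×34.256 + 3×65.25) = 172.5 kips.
Block shear: shear path 1×[1+3×2.4375] = 1×8.3125 in, A_gv = 6.2344, A_nv = 1×(8.3125 − 3.5×0.75)×0.75 = 4.2656 in²; tension to near edge: (1.25 − 0.5×0.75)×0.75 = 0.65625 in². R_n = min(0.6×58×4.2656, 0.6×36×6.2344) + 1.0×58×0.65625 = min(148.44, 134.66) + 38.063 = 172.72 kips. φR_n = 0.75 × 172.72 = 129.5 kips.
Tension rupture (net): A_n = (3.5625 − 1×0.75)×0.75 = 2.1094 in² (U = 1.0, A_e = A_n). φR_n = 0.75 × 58 × 2.1094 = 91.8 kips.
Tension yield (gross): A_g = 3.5625×0.75 = 2.6719 in². φR_n = 0.90 × 36 × 2.6719 = 86.6 kips.
Governing: min(62.6, 172.5, 129.5, 91.8, 86.6) = 62.6 kips → bolt shear.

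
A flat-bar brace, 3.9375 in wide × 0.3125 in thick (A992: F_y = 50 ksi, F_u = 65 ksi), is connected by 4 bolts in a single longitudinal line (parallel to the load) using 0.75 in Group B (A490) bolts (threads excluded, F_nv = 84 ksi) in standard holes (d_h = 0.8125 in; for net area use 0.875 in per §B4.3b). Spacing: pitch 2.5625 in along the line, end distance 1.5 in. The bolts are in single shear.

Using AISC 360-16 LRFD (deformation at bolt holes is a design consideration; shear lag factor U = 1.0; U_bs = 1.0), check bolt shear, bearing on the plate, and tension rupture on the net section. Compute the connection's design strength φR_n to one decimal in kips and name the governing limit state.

Bolt shear: A_b = π(0.75)²/4 = 0.44179 in². φR_n = 0.75 × 84 × 0.44179 × 4 × 1 = 111.3 kips.
Bearing (0.3125 in plate, F_u = 65 ksi): end bolts L_c = 1.5 − 0.8125/2 = 1.09375, R_n = min(1.2×1.09375×0.3125×65, 2.4×0.75×0.3125×65) = 26.66 kips/bolt; interior L_c = 2.5625 − 0.8125 = 1.75, R_n = 36.563 kips/bolt. φR_n = 0.75 × (1×26.66 + 3×36.563) = 102.3 kips.
Tension rupture (net): A_n = (3.9375 − 1×0.875)×0.3125 = 0.95703 in² (U = 1.0, A_e = A_n). φR_n = 0.75 × 65 × 0.95703 = 46.7 kips.
Governing: min(111.3, 102.3, 46.7) = 46.7 kips → net-section rupture.

46.7 kips (net-section rupture governs)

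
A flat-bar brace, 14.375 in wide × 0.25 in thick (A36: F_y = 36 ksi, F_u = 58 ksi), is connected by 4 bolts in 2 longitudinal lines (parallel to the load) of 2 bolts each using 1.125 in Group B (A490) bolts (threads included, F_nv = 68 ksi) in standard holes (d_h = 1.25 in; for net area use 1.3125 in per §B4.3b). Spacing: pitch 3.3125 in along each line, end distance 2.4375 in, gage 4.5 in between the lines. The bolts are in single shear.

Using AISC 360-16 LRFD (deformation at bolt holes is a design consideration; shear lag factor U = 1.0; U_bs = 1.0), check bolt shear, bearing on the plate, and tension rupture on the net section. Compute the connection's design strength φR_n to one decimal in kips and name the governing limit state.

101.1 kips (bearing governs)

Bolt shear: A_b = π(1.125)²/4 = 0.99402 in². φR_n = 0.75 × 68 × 0.99402 × 4 × 1 = 202.8 kips.
Bearing (0.25 in plate, F_u = 58 ksi): end bolts L_c = 2.4375 − 1.25/2 = 1.8125, R_n = min(1.2×1.8125×0.25×58, 2.4×1.125×0.25×58) = 31.538 kips/bolt; interior L_c = 3.3125 − 1.25 = 2.0625, R_n = 35.888 kips/bolt. φR_n = 0.75 × (2×31.538 + 2×35.888) = 101.1 kips.
Tension rupture (net): A_n = (14.375 − 2×1.3125)×0.25 = 2.9375 in² (U = 1.0, A_e = A_n). φR_n = 0.75 × 58 × 2.9375 = 127.8 kips.
Governing: min(202.8, 101.1, 127.8) = 101.1 kips → bearing.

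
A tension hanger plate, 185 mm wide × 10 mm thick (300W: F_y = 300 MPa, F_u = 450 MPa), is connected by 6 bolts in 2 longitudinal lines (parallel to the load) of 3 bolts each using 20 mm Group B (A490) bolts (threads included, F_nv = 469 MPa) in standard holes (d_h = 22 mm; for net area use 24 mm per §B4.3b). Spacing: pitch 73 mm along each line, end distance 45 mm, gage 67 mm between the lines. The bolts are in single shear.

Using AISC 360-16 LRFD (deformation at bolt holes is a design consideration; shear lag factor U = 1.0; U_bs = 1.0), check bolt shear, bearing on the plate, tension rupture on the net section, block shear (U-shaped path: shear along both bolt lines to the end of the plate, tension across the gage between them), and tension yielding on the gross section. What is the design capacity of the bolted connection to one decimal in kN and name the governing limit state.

Bolt shear: A_b = π(20)²/4 = 314.16 mm². φR_n = 0.75 × 469 × 314.16 × 6 × 1 = 663.0 kN.
Bearing (10 mm plate, F_u = 450 MPa): end bolts L_c = 45 − 22/2 = 34, R_n = min(1.2×34×10×450, 2.4×20×10×450) = 183.6 kN/bolt; interior L_c = 73 − 22 = 51, R_n = 216 kN/bolt. φR_n = 0.75 × (2×183.6 + 4×216) = 923.4 kN.
Tension rupture (net): A_n = (185 − 2×24)×10 = 1370 mm² (U = 1.0, A_e = A_n). φR_n = 0.75 × 450 × 1370 = 462.4 kN.
Block shear: shear path 2×[45+2×73] = 2×191 mm, A_gv = 3820, A_nv = 2×(191 − 2.5×24)×10 = 2620 mm²; tension across gage: (67 − 1×24)×10 = 430 mm². R_n = min(0.6×450×2620, 0.6×300×3820) + 1.0×450×430 = min(707.4, 687.6) + 193.5 = 881.1 kN. φR_n = 0.75 × 881.1 = 660.8 kN.
Tension yield (gross): A_g = 185×10 = 1850 mm². φR_n = 0.90 × 300 × 1850 = 499.5 kN.
Governing: min(663.0, 923.4, 462.4, 660.8, 499.5) = 462.4 kN → net-section rupture.

462.4 kN (net-section rupture governs)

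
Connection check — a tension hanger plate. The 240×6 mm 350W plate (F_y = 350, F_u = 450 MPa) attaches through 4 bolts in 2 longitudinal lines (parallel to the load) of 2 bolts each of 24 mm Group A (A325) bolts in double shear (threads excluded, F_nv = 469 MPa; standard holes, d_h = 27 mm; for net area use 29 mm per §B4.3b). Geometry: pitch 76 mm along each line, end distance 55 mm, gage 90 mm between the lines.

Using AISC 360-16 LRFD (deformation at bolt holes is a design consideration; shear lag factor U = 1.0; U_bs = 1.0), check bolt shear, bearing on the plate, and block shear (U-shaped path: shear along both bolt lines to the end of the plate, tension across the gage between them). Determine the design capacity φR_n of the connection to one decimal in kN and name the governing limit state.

336.2 kN (block shear governs)

Bolt shear: A_b = π(24)²/4 = 452.39 mm². φR_n = 0.75 × 469 × 452.39 × 4 × 2 = 1273.0 kN.
Bearing (6 mm plate, F_u = 450 MPa): end bolts L_c = 55 − 27/2 = 41.5, R_n = min(1.2×41.5×6×450, 2.4×24×6×450) = 134.46 kN/bolt; interior L_c = 76 − 27 = 49, R_n = 155.52 kN/bolt. φR_n = 0.75 × (2×134.46 + 2×155.52) = 435.0 kN.
Block shear: shear path 2×[55+1×76] = 2×131 mm, A_gv = 1572, A_nv = 2×(131 − 1.5×29)×6 = 1050 mm²; tension across gage: (90 − 1×29)×6 = 366 mm². R_n = min(0.6×450×1050, 0.6×350×1572) + 1.0×450×366 = min(283.5, 330.12) + 164.7 = 448.2 kN. φR_n = 0.75 × 448.2 = 336.2 kN.
Governing: min(1273.0, 435.0, 336.2) = 336.2 kN → block shear.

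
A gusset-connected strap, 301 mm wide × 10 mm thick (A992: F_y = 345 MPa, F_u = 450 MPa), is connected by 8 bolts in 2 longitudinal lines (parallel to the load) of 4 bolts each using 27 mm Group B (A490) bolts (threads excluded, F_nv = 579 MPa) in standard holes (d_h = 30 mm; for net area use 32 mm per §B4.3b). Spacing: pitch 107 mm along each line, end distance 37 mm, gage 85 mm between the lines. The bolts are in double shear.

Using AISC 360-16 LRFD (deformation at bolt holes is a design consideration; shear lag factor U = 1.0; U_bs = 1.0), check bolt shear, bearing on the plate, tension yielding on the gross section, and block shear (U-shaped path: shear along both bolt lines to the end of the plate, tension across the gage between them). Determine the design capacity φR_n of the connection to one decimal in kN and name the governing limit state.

Bolt shear: A_b = π(27)²/4 = 572.56 mm². φR_n = 0.75 × 579 × 572.56 × 8 × 2 = 3978.1 kN.
Bearing (10 mm plate, F_u = 450 MPa): end bolts L_c = 37 − 30/2 = 22, R_n = min(1.2×22×10×450, 2.4×27×10×450) = 118.8 kN/bolt; interior L_c = 107 − 30 = 77, R_n = 291.6 kN/bolt. φR_n = 0.75 × (2×118.8 + 6×291.6) = 1490.4 kN.
Tension yield (gross): A_g = 301×10 = 3010 mm². φR_n = 0.90 × 345 × 3010 = 934.6 kN.
Block shear: shear path 2×[37+3×107] = 2×358 mm, A_gv = 7160, A_nv = 2×(358 − 3.5×32)×10 = 4920 mm²; tension across gage: (85 − 1×32)×10 = 530 mm². R_n = min(0.6×450×4920, 0.6×345×7160) + 1.0×450×530 = min(1328.4, 1482.1) + 238.5 = 1566.9 kN. φR_n = 0.75 × 1566.9 = 1175.2 kN.
Governing: min(3978.1, 1490.4, 934.6, 1175.2) = 934.6 kN → gross-section yield.

934.6 kN (gross-section yield governs)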